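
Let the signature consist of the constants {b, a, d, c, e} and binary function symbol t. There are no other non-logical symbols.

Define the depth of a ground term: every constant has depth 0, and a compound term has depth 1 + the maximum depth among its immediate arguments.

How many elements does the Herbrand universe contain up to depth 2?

905

Count level by level. With function symbols t/2, the terms of depth ≤ k are the 5 constants together with each function applied to depth-≤(k−1) tuples, so N_k = 5 + N_{k-1}^2.
N_0 = 5
N_1 = 5 + 5^2 = 30
N_2 = 5 + 30^2 = 905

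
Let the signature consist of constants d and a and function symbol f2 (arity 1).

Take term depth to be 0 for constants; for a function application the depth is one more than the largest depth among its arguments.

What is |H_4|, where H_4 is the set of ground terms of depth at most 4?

Write N_k for the number of ground terms of depth ≤ k. A term of depth ≤ k is either a constant or a function symbol applied to arguments of depth ≤ k−1, so N_k = 2 + N_{k-1}.
N_0 = 2
N_1 = 2 + 2 = 4
N_2 = 2 + 4 = 6
N_3 = 2 + 6 = 8
N_4 = 2 + 8 = 10
Explicitly: d, a, f2(d), f2(a), f2(f2(d)), f2(f2(a)), f2(f2(f2(d))), f2(f2(f2(a))), f2(f2(f2(f2(d)))), f2(f2(f2(f2(a)))).

10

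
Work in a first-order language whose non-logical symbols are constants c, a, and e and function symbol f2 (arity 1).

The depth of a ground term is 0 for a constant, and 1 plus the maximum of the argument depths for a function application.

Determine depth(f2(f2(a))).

2

depth(f2(a)) = 1 + depth(a) = 1 + 0 = 1
depth(f2(f2(a))) = 1 + depth(f2(a)) = 1 + 1 = 2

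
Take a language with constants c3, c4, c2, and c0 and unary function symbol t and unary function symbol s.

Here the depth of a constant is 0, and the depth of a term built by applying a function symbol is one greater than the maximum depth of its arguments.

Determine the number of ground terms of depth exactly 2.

If N_k denotes the number of depth-≤k ground terms, the 4 constants give N_0 = 4, and each function symbol of arity r contributes N_{k-1}^r new terms at level k: N_k = 4 + N_{k-1} + N_{k-1}.
N_0 = 4
N_1 = 4 + 4 + 4 = 12
N_2 = 4 + 12 + 12 = 28
Terms of depth exactly 2: N_2 − N_1 = 28 − 12 = 16.

16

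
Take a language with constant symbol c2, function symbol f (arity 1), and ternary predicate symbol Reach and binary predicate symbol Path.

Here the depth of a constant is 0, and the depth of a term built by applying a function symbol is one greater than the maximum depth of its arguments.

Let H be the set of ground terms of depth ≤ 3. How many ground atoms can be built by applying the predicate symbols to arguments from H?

First count ground terms of depth ≤ 3.
Let N_k count ground terms of depth at most k. Each non-constant term of depth ≤ k is some function symbol applied to depth-≤(k−1) arguments, giving N_k = 1 + N_{k-1}.
N_0 = 1
N_1 = 1 + 1 = 2
N_2 = 1 + 2 = 3
N_3 = 1 + 3 = 4
Explicitly: c2, f(c2), f(f(c2)), f(f(f(c2))).
So |H| = 4.
Each predicate of arity r yields |H|^r ground atoms (one per choice of an r-tuple from H):
  Reach: 4^3 = 64;  Path: 4^2 = 16
Total ground atoms: 64 + 16 = 80.

80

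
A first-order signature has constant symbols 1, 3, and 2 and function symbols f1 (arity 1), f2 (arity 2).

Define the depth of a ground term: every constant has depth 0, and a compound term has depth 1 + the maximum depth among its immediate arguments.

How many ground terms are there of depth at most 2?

Let N_k = |{terms of depth ≤ k}|. Then N_0 = 3 and N_k = 3 + N_{k-1} + N_{k-1}^2 for k ≥ 1 (one summand per function symbol, arity giving the exponent).
N_0 = 3
N_1 = 3 + 3 + 3^2 = 15
N_2 = 3 + 15 + 15^2 = 243

243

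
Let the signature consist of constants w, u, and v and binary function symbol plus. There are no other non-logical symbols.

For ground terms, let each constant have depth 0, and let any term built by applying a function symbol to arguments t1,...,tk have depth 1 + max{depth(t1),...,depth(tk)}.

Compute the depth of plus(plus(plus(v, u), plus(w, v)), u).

depth(plus(v, u)) = 1 + max(0, 0) = 1
depth(plus(w, v)) = 1 + max(0, 0) = 1
depth(plus(plus(v, u), plus(w, v))) = 1 + max(1, 1) = 2
depth(plus(plus(plus(v, u), plus(w, v)), u)) = 1 + max(2, 0) = 3

3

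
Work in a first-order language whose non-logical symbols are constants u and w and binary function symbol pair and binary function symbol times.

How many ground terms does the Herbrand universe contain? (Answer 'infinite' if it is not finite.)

The signature has at least one function symbol (pair, arity 2) and at least one constant (u).
Iterating pair gives infinitely many distinct ground terms: u, pair(u, u), pair(pair(u, u), pair(u, u)), ...
So the Herbrand universe is infinite.

infinite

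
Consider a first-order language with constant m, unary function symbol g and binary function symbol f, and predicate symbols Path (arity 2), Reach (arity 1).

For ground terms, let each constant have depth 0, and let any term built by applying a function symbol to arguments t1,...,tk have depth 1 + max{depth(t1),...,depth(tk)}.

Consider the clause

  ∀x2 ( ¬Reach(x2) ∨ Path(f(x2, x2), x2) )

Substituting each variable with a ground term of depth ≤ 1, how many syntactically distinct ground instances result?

Ground terms of depth ≤ 1:
  If N_k denotes the number of depth-≤k ground terms, the 1 constant gives N_0 = 1, and each function symbol of arity r contributes N_{k-1}^r new terms at level k: N_k = 1 + N_{k-1} + N_{k-1}^2.
  N_0 = 1
  N_1 = 1 + 1 + 1^2 = 3
So there are 3 ground terms available for substitution.
The variable x2 ranges independently over the available ground terms, and distinct assignments produce distinct instances.
Number of ground instances = 3.

3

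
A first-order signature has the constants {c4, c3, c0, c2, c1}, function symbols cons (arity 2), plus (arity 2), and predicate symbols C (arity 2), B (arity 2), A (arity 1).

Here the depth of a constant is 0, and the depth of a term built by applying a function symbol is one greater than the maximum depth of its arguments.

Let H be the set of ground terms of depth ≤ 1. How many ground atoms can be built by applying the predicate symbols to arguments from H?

6105

First count ground terms of depth ≤ 1.
Count level by level. With function symbols cons/2, plus/2, the terms of depth ≤ k are the 5 constants together with each function applied to depth-≤(k−1) tuples, so N_k = 5 + N_{k-1}^2 + N_{k-1}^2.
N_0 = 5
N_1 = 5 + 5^2 + 5^2 = 55
So |H| = 55.
Ground atoms are formed by filling each argument slot of a predicate with a term from H, so an r-ary predicate gives |H|^r atoms:
  C: 55^2 = 3025;  B: 55^2 = 3025;  A: 55
Total ground atoms: 3025 + 3025 + 55 = 6105.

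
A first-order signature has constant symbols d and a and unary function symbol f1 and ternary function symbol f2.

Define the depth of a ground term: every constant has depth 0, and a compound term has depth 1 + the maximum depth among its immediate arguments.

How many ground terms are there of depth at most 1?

Let N_k = |{terms of depth ≤ k}|. Then N_0 = 2 and N_k = 2 + N_{k-1} + N_{k-1}^3 for k ≥ 1 (one summand per function symbol, arity giving the exponent).
N_0 = 2
N_1 = 2 + 2 + 2^3 = 12
Explicitly: d, a, f1(d), f1(a), f2(d, d, d), f2(d, d, a), f2(d, a, d), f2(d, a, a), f2(a, d, d), f2(a, d, a), f2(a, a, d), f2(a, a, a).

12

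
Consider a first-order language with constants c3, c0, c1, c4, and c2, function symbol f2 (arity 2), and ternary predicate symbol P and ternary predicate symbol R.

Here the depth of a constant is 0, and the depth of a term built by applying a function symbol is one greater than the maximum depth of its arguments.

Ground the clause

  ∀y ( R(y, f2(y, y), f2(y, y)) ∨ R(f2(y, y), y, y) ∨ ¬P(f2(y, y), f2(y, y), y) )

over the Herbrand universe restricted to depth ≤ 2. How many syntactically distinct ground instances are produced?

905

Ground terms of depth ≤ 2:
  If N_k denotes the number of depth-≤k ground terms, the 5 constants give N_0 = 5, and each function symbol of arity r contributes N_{k-1}^r new terms at level k: N_k = 5 + N_{k-1}^2.
  N_0 = 5
  N_1 = 5 + 5^2 = 30
  N_2 = 5 + 30^2 = 905
So there are 905 ground terms available for substitution.
There is 1 variable to instantiate (y),  occurring in at least one literal, so different choices give different ground instances.
Number of ground instances = 905.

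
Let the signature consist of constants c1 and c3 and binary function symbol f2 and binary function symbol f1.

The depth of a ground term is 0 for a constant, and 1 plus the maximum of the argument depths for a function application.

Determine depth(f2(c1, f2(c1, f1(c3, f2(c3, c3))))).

depth(f2(c3, c3)) = 1 + max(0, 0) = 1
depth(f1(c3, f2(c3, c3))) = 1 + max(0, 1) = 2
depth(f2(c1, f1(c3, f2(c3, c3)))) = 1 + max(0, 2) = 3
depth(f2(c1, f2(c1, f1(c3, f2(c3, c3))))) = 1 + max(0, 3) = 4

4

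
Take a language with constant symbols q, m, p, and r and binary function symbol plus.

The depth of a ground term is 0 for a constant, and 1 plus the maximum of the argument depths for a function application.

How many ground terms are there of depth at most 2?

Count level by level. With function symbols plus/2, the terms of depth ≤ k are the 4 constants together with each function applied to depth-≤(k−1) tuples, so N_k = 4 + N_{k-1}^2.
N_0 = 4
N_1 = 4 + 4^2 = 20
N_2 = 4 + 20^2 = 404

404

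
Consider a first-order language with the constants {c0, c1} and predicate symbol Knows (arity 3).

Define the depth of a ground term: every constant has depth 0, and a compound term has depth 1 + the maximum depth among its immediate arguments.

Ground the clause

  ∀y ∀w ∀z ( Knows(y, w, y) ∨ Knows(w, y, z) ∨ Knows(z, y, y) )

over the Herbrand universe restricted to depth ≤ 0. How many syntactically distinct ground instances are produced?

8

Ground terms of depth ≤ 0:
  With no function symbols every ground term is a constant, so there are exactly 2 ground terms at every depth bound.
  N_0 = 2
So there are 2 ground terms available for substitution.
The body mentions every one of the 3 quantified variables; since ground terms form a free algebra, no two substitutions collapse to the same formula.
Number of ground instances = 2^3 = 8.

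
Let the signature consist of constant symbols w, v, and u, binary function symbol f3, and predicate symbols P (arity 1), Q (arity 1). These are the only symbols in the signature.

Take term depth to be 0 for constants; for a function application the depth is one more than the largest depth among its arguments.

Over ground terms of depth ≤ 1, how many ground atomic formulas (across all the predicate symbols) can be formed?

24

First count ground terms of depth ≤ 1.
Let N_k = |{terms of depth ≤ k}|. Then N_0 = 3 and N_k = 3 + N_{k-1}^2 for k ≥ 1 (one summand per function symbol, arity giving the exponent).
N_0 = 3
N_1 = 3 + 3^2 = 12
Explicitly: w, v, u, f3(w, w), f3(w, v), f3(w, u), f3(v, w), f3(v, v), f3(v, u), f3(u, w), f3(u, v), f3(u, u).
So |H| = 12.
Ground atoms are formed by filling each argument slot of a predicate with a term from H, so an r-ary predicate gives |H|^r atoms:
  P: 12;  Q: 12
Total ground atoms: 12 + 12 = 24.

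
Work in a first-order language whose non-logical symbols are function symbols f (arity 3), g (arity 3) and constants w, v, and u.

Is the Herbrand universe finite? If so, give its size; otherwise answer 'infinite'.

infinite

The signature has at least one function symbol (f, arity 3) and at least one constant (w).
Iterating f gives infinitely many distinct ground terms: w, f(w, w, w), f(f(w, w, w), f(w, w, w), f(w, w, w)), ...
So the Herbrand universe is infinite.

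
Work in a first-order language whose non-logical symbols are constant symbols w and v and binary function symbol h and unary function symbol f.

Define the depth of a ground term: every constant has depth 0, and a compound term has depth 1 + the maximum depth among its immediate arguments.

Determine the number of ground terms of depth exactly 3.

5478

Let N_k count ground terms of depth at most k. Each non-constant term of depth ≤ k is some function symbol applied to depth-≤(k−1) arguments, giving N_k = 2 + N_{k-1}^2 + N_{k-1}.
N_0 = 2
N_1 = 2 + 2^2 + 2 = 8
N_2 = 2 + 8^2 + 8 = 74
N_3 = 2 + 74^2 + 74 = 5552
Terms of depth exactly 3: N_3 − N_2 = 5552 − 74 = 5478.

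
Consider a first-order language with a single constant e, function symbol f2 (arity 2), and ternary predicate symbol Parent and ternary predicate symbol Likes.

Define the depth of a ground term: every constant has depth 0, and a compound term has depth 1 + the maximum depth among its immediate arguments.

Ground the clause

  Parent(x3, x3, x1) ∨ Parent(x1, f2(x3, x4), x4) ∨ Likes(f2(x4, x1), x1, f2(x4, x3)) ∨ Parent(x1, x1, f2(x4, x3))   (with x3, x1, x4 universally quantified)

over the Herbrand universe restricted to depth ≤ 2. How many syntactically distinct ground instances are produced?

125

Ground terms of depth ≤ 2:
  Count level by level. With function symbols f2/2, the terms of depth ≤ k are the 1 constant together with each function applied to depth-≤(k−1) tuples, so N_k = 1 + N_{k-1}^2.
  N_0 = 1
  N_1 = 1 + 1^2 = 2
  N_2 = 1 + 2^2 = 5
So there are 5 ground terms available for substitution.
Each of x3, x1, x4 ranges independently over the available ground terms, and distinct assignments produce distinct instances.
Number of ground instances = 5^3 = 125.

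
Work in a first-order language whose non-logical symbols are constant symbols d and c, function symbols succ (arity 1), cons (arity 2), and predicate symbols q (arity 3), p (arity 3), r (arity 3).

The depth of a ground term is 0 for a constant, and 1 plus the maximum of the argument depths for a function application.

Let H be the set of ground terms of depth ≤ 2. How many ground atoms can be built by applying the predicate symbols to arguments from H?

First count ground terms of depth ≤ 2.
Write N_k for the number of ground terms of depth ≤ k. A term of depth ≤ k is either a constant or a function symbol applied to arguments of depth ≤ k−1, so N_k = 2 + N_{k-1} + N_{k-1}^2.
N_0 = 2
N_1 = 2 + 2 + 2^2 = 8
N_2 = 2 + 8 + 8^2 = 74
So |H| = 74.
A ground atom is a predicate applied to a tuple of terms from H, so the count is the sum over predicates of |H|^arity:
  q: 74^3 = 405224;  p: 74^3 = 405224;  r: 74^3 = 405224
Total ground atoms: 405224 + 405224 + 405224 = 1215672.

1215672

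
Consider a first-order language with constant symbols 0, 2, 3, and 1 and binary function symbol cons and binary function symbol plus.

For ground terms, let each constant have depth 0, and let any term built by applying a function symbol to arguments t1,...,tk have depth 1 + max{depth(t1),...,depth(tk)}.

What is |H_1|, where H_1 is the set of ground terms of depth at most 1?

36

Count level by level. With function symbols cons/2, plus/2, the terms of depth ≤ k are the 4 constants together with each function applied to depth-≤(k−1) tuples, so N_k = 4 + N_{k-1}^2 + N_{k-1}^2.
N_0 = 4
N_1 = 4 + 4^2 + 4^2 = 36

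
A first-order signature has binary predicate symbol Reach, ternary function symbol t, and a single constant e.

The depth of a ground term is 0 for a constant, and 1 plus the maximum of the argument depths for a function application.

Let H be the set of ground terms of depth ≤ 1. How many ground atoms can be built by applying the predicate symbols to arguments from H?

First count ground terms of depth ≤ 1.
If N_k denotes the number of depth-≤k ground terms, the 1 constant gives N_0 = 1, and each function symbol of arity r contributes N_{k-1}^r new terms at level k: N_k = 1 + N_{k-1}^3.
N_0 = 1
N_1 = 1 + 1^3 = 2
Explicitly: e, t(e, e, e).
So |H| = 2.
A ground atom is a predicate applied to a tuple of terms from H, so the count is the sum over predicates of |H|^arity:
  Reach: 2^2 = 4
Total ground atoms: 4.

4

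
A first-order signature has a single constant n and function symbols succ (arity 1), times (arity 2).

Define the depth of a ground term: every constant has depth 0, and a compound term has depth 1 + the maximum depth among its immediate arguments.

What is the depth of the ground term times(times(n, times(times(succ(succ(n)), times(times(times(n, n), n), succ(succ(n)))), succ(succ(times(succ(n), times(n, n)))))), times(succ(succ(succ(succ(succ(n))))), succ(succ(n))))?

7

depth(succ(n)) = 1 + depth(n) = 1 + 0 = 1
depth(succ(succ(n))) = 1 + depth(succ(n)) = 1 + 1 = 2
depth(times(n, n)) = 1 + max(0, 0) = 1
depth(times(times(n, n), n)) = 1 + max(1, 0) = 2
depth(times(times(times(n, n), n), succ(succ(n)))) = 1 + max(2, 2) = 3
depth(times(succ(succ(n)), times(times(times(n, n), n), succ(succ(n))))) = 1 + max(2, 3) = 4
depth(times(succ(n), times(n, n))) = 1 + max(1, 1) = 2
depth(succ(times(succ(n), times(n, n)))) = 1 + depth(times(succ(n), times(n, n))) = 1 + 2 = 3
depth(succ(succ(times(succ(n), times(n, n))))) = 1 + depth(succ(times(succ(n), times(n, n)))) = 1 + 3 = 4
depth(times(times(succ(succ(n)), times(times(times(n, n), n), succ(succ(n)))), succ(succ(times(succ(n), times(n, n)))))) = 1 + max(4, 4) = 5
depth(times(n, times(times(succ(succ(n)), times(times(times(n, n), n), succ(succ(n)))), succ(succ(times(succ(n), times(n, n))))))) = 1 + max(0, 5) = 6
depth(succ(succ(succ(n)))) = 1 + depth(succ(succ(n))) = 1 + 2 = 3
depth(succ(succ(succ(succ(n))))) = 1 + depth(succ(succ(succ(n)))) = 1 + 3 = 4
depth(succ(succ(succ(succ(succ(n)))))) = 1 + depth(succ(succ(succ(succ(n))))) = 1 + 4 = 5
depth(times(succ(succ(succ(succ(succ(n))))), succ(succ(n)))) = 1 + max(5, 2) = 6
depth(times(times(n, times(times(succ(succ(n)), times(times(times(n, n), n), succ(succ(n)))), succ(succ(times(succ(n), times(n, n)))))), times(succ(succ(succ(succ(succ(n))))), succ(succ(n))))) = 1 + max(6, 6) = 7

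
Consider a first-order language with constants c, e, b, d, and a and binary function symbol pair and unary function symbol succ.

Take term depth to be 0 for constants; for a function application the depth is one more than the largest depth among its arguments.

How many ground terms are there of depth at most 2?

1265

Let N_k = |{terms of depth ≤ k}|. Then N_0 = 5 and N_k = 5 + N_{k-1}^2 + N_{k-1} for k ≥ 1 (one summand per function symbol, arity giving the exponent).
N_0 = 5
N_1 = 5 + 5^2 + 5 = 35
N_2 = 5 + 35^2 + 35 = 1265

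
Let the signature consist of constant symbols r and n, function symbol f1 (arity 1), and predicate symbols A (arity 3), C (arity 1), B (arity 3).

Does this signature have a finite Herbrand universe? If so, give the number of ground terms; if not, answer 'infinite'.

infinite

The signature has at least one function symbol (f1, arity 1) and at least one constant (r).
Iterating f1 gives infinitely many distinct ground terms: r, f1(r), f1(f1(r)), ...
So the Herbrand universe is infinite.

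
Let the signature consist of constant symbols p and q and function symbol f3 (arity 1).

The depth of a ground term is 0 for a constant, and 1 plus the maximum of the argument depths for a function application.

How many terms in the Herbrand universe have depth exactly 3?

Count level by level. With function symbols f3/1, the terms of depth ≤ k are the 2 constants together with each function applied to depth-≤(k−1) tuples, so N_k = 2 + N_{k-1}.
N_0 = 2
N_1 = 2 + 2 = 4
N_2 = 2 + 4 = 6
N_3 = 2 + 6 = 8
Terms of depth exactly 3: N_3 − N_2 = 8 − 6 = 2.

2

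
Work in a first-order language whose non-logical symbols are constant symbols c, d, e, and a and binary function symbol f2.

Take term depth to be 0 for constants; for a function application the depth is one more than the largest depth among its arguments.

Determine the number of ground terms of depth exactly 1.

16

If N_k denotes the number of depth-≤k ground terms, the 4 constants give N_0 = 4, and each function symbol of arity r contributes N_{k-1}^r new terms at level k: N_k = 4 + N_{k-1}^2.
N_0 = 4
N_1 = 4 + 4^2 = 20
Terms of depth exactly 1: N_1 − N_0 = 20 − 4 = 16.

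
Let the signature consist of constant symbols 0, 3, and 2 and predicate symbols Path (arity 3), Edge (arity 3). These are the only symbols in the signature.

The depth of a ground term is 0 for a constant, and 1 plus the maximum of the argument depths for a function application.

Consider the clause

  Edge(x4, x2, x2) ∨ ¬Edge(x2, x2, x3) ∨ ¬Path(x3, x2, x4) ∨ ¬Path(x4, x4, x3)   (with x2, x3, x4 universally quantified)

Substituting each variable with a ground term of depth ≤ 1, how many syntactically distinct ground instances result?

Ground terms of depth ≤ 1:
  With no function symbols every ground term is a constant, so there are exactly 3 ground terms at every depth bound.
  N_0 = 3
  N_1 = 3
  Explicitly: 0, 3, 2.
So there are 3 ground terms available for substitution.
There are 3 variables to instantiate (x2, x3, x4), each occurring in at least one literal, so different choices give different ground instances.
Number of ground instances = 3^3 = 27.

27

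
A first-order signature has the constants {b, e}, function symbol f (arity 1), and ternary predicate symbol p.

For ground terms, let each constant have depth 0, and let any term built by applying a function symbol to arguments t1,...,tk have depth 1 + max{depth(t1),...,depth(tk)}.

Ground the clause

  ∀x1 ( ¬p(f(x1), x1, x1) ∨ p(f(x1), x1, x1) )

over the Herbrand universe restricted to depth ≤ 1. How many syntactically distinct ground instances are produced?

4

Ground terms of depth ≤ 1:
  Let N_k = |{terms of depth ≤ k}|. Then N_0 = 2 and N_k = 2 + N_{k-1} for k ≥ 1 (one summand per function symbol, arity giving the exponent).
  N_0 = 2
  N_1 = 2 + 2 = 4
  Explicitly: b, e, f(b), f(e).
So there are 4 ground terms available for substitution.
There is 1 variable to instantiate (x1),  occurring in at least one literal, so different choices give different ground instances.
Number of ground instances = 4.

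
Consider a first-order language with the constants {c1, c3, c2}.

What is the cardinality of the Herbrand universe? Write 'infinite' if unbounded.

3

There are no function symbols, so every ground term is one of the 3 constants.
The Herbrand universe is {c1, c3, c2}, which is finite with 3 elements.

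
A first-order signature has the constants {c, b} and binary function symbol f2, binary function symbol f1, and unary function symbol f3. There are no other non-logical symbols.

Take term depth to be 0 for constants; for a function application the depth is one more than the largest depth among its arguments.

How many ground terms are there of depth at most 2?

Let N_k count ground terms of depth at most k. Each non-constant term of depth ≤ k is some function symbol applied to depth-≤(k−1) arguments, giving N_k = 2 + N_{k-1}^2 + N_{k-1}^2 + N_{k-1}.
N_0 = 2
N_1 = 2 + 2^2 + 2^2 + 2 = 12
N_2 = 2 + 12^2 + 12^2 + 12 = 302

302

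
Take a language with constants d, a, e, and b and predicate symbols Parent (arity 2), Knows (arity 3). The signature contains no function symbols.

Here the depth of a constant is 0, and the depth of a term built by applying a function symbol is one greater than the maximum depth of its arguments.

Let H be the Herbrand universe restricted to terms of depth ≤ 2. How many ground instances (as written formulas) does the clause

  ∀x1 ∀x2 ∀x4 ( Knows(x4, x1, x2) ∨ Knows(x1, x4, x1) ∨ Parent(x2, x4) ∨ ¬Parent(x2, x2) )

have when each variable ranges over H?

Ground terms of depth ≤ 2:
  With no function symbols every ground term is a constant, so there are exactly 4 ground terms at every depth bound.
  N_0 = 4
  N_1 = 4
  N_2 = 4
  Explicitly: d, a, e, b.
So there are 4 ground terms available for substitution.
The body mentions every one of the 3 quantified variables; since ground terms form a free algebra, no two substitutions collapse to the same formula.
Number of ground instances = 4^3 = 64.

64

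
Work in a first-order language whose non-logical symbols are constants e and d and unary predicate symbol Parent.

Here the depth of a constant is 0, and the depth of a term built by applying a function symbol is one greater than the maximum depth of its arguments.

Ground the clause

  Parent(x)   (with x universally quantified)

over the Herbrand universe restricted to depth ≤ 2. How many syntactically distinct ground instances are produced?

Ground terms of depth ≤ 2:
  With no function symbols every ground term is a constant, so there are exactly 2 ground terms at every depth bound.
  N_0 = 2
  N_1 = 2
  N_2 = 2
So there are 2 ground terms available for substitution.
The body mentions the single quantified variable x; since ground terms form a free algebra, no two substitutions collapse to the same formula.
Number of ground instances = 2.

2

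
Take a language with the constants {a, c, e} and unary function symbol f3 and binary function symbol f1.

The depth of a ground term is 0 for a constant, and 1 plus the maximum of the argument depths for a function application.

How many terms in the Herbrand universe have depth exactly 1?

Count level by level. With function symbols f3/1, f1/2, the terms of depth ≤ k are the 3 constants together with each function applied to depth-≤(k−1) tuples, so N_k = 3 + N_{k-1} + N_{k-1}^2.
N_0 = 3
N_1 = 3 + 3 + 3^2 = 15
Terms of depth exactly 1: N_1 − N_0 = 15 − 3 = 12.

12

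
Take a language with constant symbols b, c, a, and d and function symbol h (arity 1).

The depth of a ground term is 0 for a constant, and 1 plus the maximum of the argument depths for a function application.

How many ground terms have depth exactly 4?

If N_k denotes the number of depth-≤k ground terms, the 4 constants give N_0 = 4, and each function symbol of arity r contributes N_{k-1}^r new terms at level k: N_k = 4 + N_{k-1}.
N_0 = 4
N_1 = 4 + 4 = 8
N_2 = 4 + 8 = 12
N_3 = 4 + 12 = 16
N_4 = 4 + 16 = 20
Terms of depth exactly 4: N_4 − N_3 = 20 − 16 = 4.

4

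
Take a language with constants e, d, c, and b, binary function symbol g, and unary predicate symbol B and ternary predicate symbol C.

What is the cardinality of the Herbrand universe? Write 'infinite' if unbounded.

The signature has at least one function symbol (g, arity 2) and at least one constant (e).
Iterating g gives infinitely many distinct ground terms: e, g(e, e), g(g(e, e), g(e, e)), ...
So the Herbrand universe is infinite.

infinite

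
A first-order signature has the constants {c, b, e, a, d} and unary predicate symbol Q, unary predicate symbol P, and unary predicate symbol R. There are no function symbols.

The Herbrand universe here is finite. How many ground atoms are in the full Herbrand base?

15

With no function symbols, the Herbrand universe is just the 5 constants.
Ground atoms per predicate: Q: 5, P: 5, R: 5.
Herbrand base size = 5 + 5 + 5 = 15.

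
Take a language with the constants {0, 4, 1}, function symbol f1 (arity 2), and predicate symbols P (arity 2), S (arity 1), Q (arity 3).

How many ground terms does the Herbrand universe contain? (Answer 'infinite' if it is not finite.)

infinite

The signature has at least one function symbol (f1, arity 2) and at least one constant (0).
Iterating f1 gives infinitely many distinct ground terms: 0, f1(0, 0), f1(f1(0, 0), f1(0, 0)), ...
So the Herbrand universe is infinite.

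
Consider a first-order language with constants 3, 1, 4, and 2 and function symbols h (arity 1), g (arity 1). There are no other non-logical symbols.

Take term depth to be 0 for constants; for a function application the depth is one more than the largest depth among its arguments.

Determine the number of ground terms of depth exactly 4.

Count level by level. With function symbols h/1, g/1, the terms of depth ≤ k are the 4 constants together with each function applied to depth-≤(k−1) tuples, so N_k = 4 + N_{k-1} + N_{k-1}.
N_0 = 4
N_1 = 4 + 4 + 4 = 12
N_2 = 4 + 12 + 12 = 28
N_3 = 4 + 28 + 28 = 60
N_4 = 4 + 60 + 60 = 124
Terms of depth exactly 4: N_4 − N_3 = 124 − 60 = 64.

64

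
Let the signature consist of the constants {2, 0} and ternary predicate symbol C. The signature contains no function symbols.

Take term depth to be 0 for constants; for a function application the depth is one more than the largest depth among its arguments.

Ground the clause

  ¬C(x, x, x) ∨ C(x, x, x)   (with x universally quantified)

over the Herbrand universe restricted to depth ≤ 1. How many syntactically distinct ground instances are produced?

Ground terms of depth ≤ 1:
  With no function symbols every ground term is a constant, so there are exactly 2 ground terms at every depth bound.
  N_0 = 2
  N_1 = 2
So there are 2 ground terms available for substitution.
The variable x ranges independently over the available ground terms, and distinct assignments produce distinct instances.
Number of ground instances = 2.

2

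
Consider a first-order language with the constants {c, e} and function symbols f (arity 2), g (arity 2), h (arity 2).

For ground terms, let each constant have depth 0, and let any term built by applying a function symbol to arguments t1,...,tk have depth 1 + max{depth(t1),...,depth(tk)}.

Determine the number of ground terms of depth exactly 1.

12

Count level by level. With function symbols f/2, g/2, h/2, the terms of depth ≤ k are the 2 constants together with each function applied to depth-≤(k−1) tuples, so N_k = 2 + N_{k-1}^2 + N_{k-1}^2 + N_{k-1}^2.
N_0 = 2
N_1 = 2 + 2^2 + 2^2 + 2^2 = 14
Terms of depth exactly 1: N_1 − N_0 = 14 − 2 = 12.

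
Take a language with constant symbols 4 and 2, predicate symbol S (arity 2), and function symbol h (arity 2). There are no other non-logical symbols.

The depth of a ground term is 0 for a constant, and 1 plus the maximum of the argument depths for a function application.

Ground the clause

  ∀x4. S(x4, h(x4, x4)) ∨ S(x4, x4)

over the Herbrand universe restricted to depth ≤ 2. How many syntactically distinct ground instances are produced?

38

Ground terms of depth ≤ 2:
  Let N_k count ground terms of depth at most k. Each non-constant term of depth ≤ k is some function symbol applied to depth-≤(k−1) arguments, giving N_k = 2 + N_{k-1}^2.
  N_0 = 2
  N_1 = 2 + 2^2 = 6
  N_2 = 2 + 6^2 = 38
So there are 38 ground terms available for substitution.
The clause has 1 distinct variable (x4), which appears in the body. In the free term algebra distinct substitutions yield syntactically distinct ground instances.
Number of ground instances = 38.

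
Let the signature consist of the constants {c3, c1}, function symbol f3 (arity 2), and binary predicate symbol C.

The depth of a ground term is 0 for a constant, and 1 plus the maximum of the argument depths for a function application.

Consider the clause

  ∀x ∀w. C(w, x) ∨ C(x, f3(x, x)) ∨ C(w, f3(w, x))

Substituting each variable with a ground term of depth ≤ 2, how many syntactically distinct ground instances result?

Ground terms of depth ≤ 2:
  Let N_k = |{terms of depth ≤ k}|. Then N_0 = 2 and N_k = 2 + N_{k-1}^2 for k ≥ 1 (one summand per function symbol, arity giving the exponent).
  N_0 = 2
  N_1 = 2 + 2^2 = 6
  N_2 = 2 + 6^2 = 38
So there are 38 ground terms available for substitution.
Each of x, w ranges independently over the available ground terms, and distinct assignments produce distinct instances.
Number of ground instances = 38^2 = 1444.

1444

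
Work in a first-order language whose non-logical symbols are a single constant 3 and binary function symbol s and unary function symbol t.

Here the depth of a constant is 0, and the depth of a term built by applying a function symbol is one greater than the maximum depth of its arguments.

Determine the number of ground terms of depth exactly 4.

Let N_k = |{terms of depth ≤ k}|. Then N_0 = 1 and N_k = 1 + N_{k-1}^2 + N_{k-1} for k ≥ 1 (one summand per function symbol, arity giving the exponent).
N_0 = 1
N_1 = 1 + 1^2 + 1 = 3
N_2 = 1 + 3^2 + 3 = 13
N_3 = 1 + 13^2 + 13 = 183
N_4 = 1 + 183^2 + 183 = 33673
Terms of depth exactly 4: N_4 − N_3 = 33673 − 183 = 33490.

33490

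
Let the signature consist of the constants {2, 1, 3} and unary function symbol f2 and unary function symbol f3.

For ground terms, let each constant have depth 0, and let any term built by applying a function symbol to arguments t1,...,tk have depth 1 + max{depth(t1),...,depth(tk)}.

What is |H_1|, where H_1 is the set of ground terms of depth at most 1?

9

Let N_k count ground terms of depth at most k. Each non-constant term of depth ≤ k is some function symbol applied to depth-≤(k−1) arguments, giving N_k = 3 + N_{k-1} + N_{k-1}.
N_0 = 3
N_1 = 3 + 3 + 3 = 9
Explicitly: 2, 1, 3, f2(2), f2(1), f2(3), f3(2), f3(1), f3(3).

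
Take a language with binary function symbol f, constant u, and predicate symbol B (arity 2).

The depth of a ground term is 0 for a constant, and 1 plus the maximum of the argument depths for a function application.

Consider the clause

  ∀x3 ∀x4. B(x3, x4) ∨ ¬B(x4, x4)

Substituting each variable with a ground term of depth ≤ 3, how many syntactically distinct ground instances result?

676

Ground terms of depth ≤ 3:
  Let N_k count ground terms of depth at most k. Each non-constant term of depth ≤ k is some function symbol applied to depth-≤(k−1) arguments, giving N_k = 1 + N_{k-1}^2.
  N_0 = 1
  N_1 = 1 + 1^2 = 2
  N_2 = 1 + 2^2 = 5
  N_3 = 1 + 5^2 = 26
So there are 26 ground terms available for substitution.
The clause has 2 distinct variables (x3, x4), each appearing in the body. In the free term algebra distinct substitutions yield syntactically distinct ground instances.
Number of ground instances = 26^2 = 676.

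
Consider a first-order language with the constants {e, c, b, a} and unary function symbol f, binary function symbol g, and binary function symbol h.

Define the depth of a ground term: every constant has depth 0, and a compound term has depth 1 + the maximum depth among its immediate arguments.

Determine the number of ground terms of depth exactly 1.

If N_k denotes the number of depth-≤k ground terms, the 4 constants give N_0 = 4, and each function symbol of arity r contributes N_{k-1}^r new terms at level k: N_k = 4 + N_{k-1} + N_{k-1}^2 + N_{k-1}^2.
N_0 = 4
N_1 = 4 + 4 + 4^2 + 4^2 = 40
Terms of depth exactly 1: N_1 − N_0 = 40 − 4 = 36.

36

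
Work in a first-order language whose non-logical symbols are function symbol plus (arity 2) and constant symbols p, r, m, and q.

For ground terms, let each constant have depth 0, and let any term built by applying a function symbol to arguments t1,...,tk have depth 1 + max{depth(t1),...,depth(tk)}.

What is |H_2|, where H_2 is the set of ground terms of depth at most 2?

404

Count level by level. With function symbols plus/2, the terms of depth ≤ k are the 4 constants together with each function applied to depth-≤(k−1) tuples, so N_k = 4 + N_{k-1}^2.
N_0 = 4
N_1 = 4 + 4^2 = 20
N_2 = 4 + 20^2 = 404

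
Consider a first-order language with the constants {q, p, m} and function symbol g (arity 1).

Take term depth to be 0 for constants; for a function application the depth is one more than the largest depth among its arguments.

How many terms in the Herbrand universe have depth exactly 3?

3

Write N_k for the number of ground terms of depth ≤ k. A term of depth ≤ k is either a constant or a function symbol applied to arguments of depth ≤ k−1, so N_k = 3 + N_{k-1}.
N_0 = 3
N_1 = 3 + 3 = 6
N_2 = 3 + 6 = 9
N_3 = 3 + 9 = 12
Terms of depth exactly 3: N_3 − N_2 = 12 − 9 = 3.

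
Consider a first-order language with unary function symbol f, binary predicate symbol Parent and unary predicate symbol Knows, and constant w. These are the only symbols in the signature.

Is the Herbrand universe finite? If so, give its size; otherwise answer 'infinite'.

infinite

The signature has at least one function symbol (f, arity 1) and at least one constant (w).
Iterating f gives infinitely many distinct ground terms: w, f(w), f(f(w)), ...
So the Herbrand universe is infinite.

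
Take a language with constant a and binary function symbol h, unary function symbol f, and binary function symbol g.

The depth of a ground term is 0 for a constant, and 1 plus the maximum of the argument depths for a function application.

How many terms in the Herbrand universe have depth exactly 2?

33

Write N_k for the number of ground terms of depth ≤ k. A term of depth ≤ k is either a constant or a function symbol applied to arguments of depth ≤ k−1, so N_k = 1 + N_{k-1}^2 + N_{k-1} + N_{k-1}^2.
N_0 = 1
N_1 = 1 + 1^2 + 1 + 1^2 = 4
N_2 = 1 + 4^2 + 4 + 4^2 = 37
Terms of depth exactly 2: N_2 − N_1 = 37 − 4 = 33.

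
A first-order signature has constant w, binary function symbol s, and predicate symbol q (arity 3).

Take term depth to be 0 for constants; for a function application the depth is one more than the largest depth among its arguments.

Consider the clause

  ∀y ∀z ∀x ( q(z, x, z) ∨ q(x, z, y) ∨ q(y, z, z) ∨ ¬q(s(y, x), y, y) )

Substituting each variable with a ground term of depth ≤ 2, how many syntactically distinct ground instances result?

125

Ground terms of depth ≤ 2:
  Let N_k = |{terms of depth ≤ k}|. Then N_0 = 1 and N_k = 1 + N_{k-1}^2 for k ≥ 1 (one summand per function symbol, arity giving the exponent).
  N_0 = 1
  N_1 = 1 + 1^2 = 2
  N_2 = 1 + 2^2 = 5
So there are 5 ground terms available for substitution.
The body mentions every one of the 3 quantified variables; since ground terms form a free algebra, no two substitutions collapse to the same formula.
Number of ground instances = 5^3 = 125.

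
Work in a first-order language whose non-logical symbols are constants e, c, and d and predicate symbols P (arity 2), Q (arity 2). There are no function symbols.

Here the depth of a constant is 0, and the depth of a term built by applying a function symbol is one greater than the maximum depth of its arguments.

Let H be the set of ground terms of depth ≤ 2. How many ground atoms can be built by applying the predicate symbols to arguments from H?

First count ground terms of depth ≤ 2.
With no function symbols every ground term is a constant, so there are exactly 3 ground terms at every depth bound.
N_0 = 3
N_1 = 3
N_2 = 3
Explicitly: e, c, d.
So |H| = 3.
Ground atoms are formed by filling each argument slot of a predicate with a term from H, so an r-ary predicate gives |H|^r atoms:
  P: 3^2 = 9;  Q: 3^2 = 9
Total ground atoms: 9 + 9 = 18.

18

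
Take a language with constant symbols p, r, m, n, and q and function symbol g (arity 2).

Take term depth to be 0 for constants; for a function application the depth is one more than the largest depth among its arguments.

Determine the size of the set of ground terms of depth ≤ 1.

Let N_k count ground terms of depth at most k. Each non-constant term of depth ≤ k is some function symbol applied to depth-≤(k−1) arguments, giving N_k = 5 + N_{k-1}^2.
N_0 = 5
N_1 = 5 + 5^2 = 30

30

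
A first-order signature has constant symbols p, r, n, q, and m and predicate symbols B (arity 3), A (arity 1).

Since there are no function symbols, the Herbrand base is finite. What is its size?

With no function symbols, the Herbrand universe is just the 5 constants.
Ground atoms per predicate: B: 5^3 = 125, A: 5.
Herbrand base size = 125 + 5 = 130.

130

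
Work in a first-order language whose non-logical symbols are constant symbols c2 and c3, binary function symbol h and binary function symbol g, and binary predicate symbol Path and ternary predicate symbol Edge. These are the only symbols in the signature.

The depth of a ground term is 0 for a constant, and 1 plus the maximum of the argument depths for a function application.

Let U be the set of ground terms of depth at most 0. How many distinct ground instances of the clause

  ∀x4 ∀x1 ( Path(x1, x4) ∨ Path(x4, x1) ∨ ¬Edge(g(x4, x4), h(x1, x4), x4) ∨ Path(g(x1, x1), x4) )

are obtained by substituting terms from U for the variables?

4

Ground terms of depth ≤ 0:
  Let N_k = |{terms of depth ≤ k}|. Then N_0 = 2 and N_k = 2 + N_{k-1}^2 + N_{k-1}^2 for k ≥ 1 (one summand per function symbol, arity giving the exponent).
  N_0 = 2
So there are 2 ground terms available for substitution.
Each of x4, x1 ranges independently over the available ground terms, and distinct assignments produce distinct instances.
Number of ground instances = 2^2 = 4.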